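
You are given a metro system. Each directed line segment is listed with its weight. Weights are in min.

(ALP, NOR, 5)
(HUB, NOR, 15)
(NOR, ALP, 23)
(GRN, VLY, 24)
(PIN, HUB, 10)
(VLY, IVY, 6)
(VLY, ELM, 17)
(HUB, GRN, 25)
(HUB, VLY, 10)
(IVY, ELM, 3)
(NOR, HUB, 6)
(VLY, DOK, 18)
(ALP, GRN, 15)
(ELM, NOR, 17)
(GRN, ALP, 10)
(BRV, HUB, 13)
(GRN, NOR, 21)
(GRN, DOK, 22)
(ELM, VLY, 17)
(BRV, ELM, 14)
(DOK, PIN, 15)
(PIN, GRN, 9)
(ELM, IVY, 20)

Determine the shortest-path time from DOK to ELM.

44 min

Enumerating some paths:
DOK - PIN - HUB - VLY - IVY - ELM: 15+10+10+6+3 = 44
DOK - PIN - HUB - VLY - ELM: 15+10+10+17 = 52
DOK - PIN - GRN - ALP - NOR - HUB - VLY - IVY - ELM: 15+9+10+5+6+10+6+3 = 64
DOK - PIN - GRN - VLY - IVY - ELM: 15+9+24+6+3 = 57
The minimum is 44 min via DOK - PIN - HUB - VLY - IVY - ELM.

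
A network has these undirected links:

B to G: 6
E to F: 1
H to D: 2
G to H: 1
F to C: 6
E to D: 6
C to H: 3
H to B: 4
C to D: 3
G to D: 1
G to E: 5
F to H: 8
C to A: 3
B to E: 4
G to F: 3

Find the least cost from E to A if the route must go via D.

11

Shortest E→D: E–F–G–D = 5
Shortest D→A: D–C–A = 6
Total via D: 5 + 6 = 11.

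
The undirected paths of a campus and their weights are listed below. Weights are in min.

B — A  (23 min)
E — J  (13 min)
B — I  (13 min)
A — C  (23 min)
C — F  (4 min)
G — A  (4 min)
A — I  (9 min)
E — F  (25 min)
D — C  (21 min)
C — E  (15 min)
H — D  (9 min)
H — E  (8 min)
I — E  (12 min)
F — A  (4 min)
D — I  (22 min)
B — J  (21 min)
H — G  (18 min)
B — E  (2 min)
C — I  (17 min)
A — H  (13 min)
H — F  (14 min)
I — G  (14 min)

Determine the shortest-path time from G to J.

Compare a few routes:
G–I–E–J: 14+12+13 = 39
G–A–I–E–J: 4+9+12+13 = 38
G–A–F–C–E–J: 4+4+4+15+13 = 40
G–H–E–J: 18+8+13 = 39
Cheapest is G–A–I–E–J at 38 min.

38 min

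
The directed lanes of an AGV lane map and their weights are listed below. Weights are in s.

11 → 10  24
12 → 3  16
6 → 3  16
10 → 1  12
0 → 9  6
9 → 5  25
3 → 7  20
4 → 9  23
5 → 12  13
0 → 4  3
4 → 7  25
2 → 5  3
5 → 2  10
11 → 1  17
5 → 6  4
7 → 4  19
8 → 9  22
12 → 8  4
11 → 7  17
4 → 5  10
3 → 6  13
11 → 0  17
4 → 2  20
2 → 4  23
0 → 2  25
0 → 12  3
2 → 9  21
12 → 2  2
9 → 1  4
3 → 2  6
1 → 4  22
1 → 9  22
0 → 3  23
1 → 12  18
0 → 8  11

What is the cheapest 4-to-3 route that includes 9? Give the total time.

61 s

Best 4 to 9: 4 → 9 costing 23
Best 9 to 3: 9 → 1 → 12 → 3 costing 38
Total via 9: 23 + 38 = 61 s.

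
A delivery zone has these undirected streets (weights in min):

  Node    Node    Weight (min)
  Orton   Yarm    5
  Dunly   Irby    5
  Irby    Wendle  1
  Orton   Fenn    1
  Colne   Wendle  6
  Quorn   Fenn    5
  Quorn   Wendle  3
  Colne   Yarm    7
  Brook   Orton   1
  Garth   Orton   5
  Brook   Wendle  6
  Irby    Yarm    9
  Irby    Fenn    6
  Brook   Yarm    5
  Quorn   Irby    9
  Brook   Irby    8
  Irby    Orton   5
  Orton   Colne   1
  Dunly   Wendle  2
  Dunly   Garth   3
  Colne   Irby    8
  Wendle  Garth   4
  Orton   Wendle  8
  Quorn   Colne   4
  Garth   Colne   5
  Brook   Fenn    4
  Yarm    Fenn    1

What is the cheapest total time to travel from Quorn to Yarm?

Running Dijkstra from Quorn:
Quorn: 0
Wendle: 3  (via Quorn)
Irby: 4  (via Wendle)
Colne: 4  (via Quorn)
Dunly: 5  (via Wendle)
Fenn: 5  (via Quorn)
Orton: 5  (via Colne)
Yarm: 6  (via Fenn)
Shortest route: Quorn–Fenn–Yarm = 6 min.

6 min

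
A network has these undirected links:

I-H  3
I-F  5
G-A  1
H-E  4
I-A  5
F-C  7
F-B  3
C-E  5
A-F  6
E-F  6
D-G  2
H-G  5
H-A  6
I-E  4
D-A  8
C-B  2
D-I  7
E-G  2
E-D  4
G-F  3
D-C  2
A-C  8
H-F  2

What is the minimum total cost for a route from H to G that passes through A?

7

Best H to A: H → A costing 6
Best A to G: A → G costing 1
Total via A: 6 + 1 = 7.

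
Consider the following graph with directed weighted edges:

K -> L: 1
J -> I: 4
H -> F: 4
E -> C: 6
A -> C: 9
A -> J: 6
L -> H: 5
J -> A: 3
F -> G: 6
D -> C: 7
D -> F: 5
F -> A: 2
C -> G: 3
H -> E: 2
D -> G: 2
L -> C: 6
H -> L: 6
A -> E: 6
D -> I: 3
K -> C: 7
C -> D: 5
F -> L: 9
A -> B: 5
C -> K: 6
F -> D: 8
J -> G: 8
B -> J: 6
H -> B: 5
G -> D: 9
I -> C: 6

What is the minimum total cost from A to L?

Candidate routes:
A–C–K–L: 9+6+1 = 16
A–E–C–K–L: 6+6+6+1 = 19
A–J–I–C–K–L: 6+4+6+6+1 = 23
The minimum is 16 via A–C–K–L.

16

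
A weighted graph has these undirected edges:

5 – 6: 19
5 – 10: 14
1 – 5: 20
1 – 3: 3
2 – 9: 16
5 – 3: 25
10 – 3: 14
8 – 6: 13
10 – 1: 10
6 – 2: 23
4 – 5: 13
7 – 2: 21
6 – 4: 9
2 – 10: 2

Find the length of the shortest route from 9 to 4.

45

Running Dijkstra from 9:
9: 0
2: 16  (via 9)
10: 18  (via 2)
1: 28  (via 10)
3: 31  (via 1)
5: 32  (via 10)
7: 37  (via 2)
6: 39  (via 2)
4: 45  (via 5)
Shortest route: 9 → 2 → 10 → 5 → 4 = 45.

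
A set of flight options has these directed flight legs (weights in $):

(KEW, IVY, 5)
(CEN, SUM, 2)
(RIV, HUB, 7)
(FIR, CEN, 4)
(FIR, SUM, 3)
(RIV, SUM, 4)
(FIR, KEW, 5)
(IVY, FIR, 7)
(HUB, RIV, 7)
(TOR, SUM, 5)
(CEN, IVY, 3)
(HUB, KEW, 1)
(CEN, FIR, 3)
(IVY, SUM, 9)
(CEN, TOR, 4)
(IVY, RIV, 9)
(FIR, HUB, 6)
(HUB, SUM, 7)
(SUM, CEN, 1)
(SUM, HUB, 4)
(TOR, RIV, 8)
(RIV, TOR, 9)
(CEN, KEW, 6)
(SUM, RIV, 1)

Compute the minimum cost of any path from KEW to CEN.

$15

Compare a few routes:
KEW–IVY–SUM–CEN: 5+9+1 = 15
KEW–IVY–FIR–CEN: 5+7+4 = 16
KEW–IVY–FIR–SUM–CEN: 5+7+3+1 = 16
The minimum is $15 via KEW–IVY–SUM–CEN.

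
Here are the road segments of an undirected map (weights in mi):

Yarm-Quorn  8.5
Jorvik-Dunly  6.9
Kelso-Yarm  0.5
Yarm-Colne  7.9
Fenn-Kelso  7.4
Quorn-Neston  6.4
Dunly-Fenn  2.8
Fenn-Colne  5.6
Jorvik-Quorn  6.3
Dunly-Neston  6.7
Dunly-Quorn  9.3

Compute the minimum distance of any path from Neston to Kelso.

Candidate routes:
Neston - Dunly - Fenn - Kelso: 6.7+2.8+7.4 = 16.9
Neston - Quorn - Yarm - Kelso: 6.4+8.5+0.5 = 15.4
Neston - Dunly - Fenn - Colne - Yarm - Kelso: 6.7+2.8+5.6+7.9+0.5 = 23.5
The minimum is 15.4 mi via Neston - Quorn - Yarm - Kelso.

15.4 mi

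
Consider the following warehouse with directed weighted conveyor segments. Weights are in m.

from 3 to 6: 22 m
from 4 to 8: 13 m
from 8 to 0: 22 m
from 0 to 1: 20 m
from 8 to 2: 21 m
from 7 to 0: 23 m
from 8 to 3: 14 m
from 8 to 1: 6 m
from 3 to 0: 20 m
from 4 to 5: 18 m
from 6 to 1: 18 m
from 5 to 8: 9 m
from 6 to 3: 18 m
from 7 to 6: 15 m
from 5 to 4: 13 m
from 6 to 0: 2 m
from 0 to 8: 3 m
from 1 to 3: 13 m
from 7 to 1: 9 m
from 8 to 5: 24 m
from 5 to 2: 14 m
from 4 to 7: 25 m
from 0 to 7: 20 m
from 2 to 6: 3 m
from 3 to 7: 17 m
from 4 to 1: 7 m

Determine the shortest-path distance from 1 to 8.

Candidate routes:
1–3–6–0–8: 13+22+2+3 = 40
1–3–7–0–8: 13+17+23+3 = 56
1–3–0–8: 13+20+3 = 36
1–3–7–6–0–8: 13+17+15+2+3 = 50
Cheapest is 1–3–0–8 at 36 m.

36 m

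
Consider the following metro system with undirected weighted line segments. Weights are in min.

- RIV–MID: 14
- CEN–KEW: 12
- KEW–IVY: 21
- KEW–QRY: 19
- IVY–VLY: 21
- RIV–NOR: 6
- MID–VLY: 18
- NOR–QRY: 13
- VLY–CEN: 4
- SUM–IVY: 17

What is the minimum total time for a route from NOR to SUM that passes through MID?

Shortest NOR→MID: NOR–RIV–MID = 20
Best MID to SUM: MID–VLY–IVY–SUM costing 56
Total via MID: 20 + 56 = 76 min.

76 min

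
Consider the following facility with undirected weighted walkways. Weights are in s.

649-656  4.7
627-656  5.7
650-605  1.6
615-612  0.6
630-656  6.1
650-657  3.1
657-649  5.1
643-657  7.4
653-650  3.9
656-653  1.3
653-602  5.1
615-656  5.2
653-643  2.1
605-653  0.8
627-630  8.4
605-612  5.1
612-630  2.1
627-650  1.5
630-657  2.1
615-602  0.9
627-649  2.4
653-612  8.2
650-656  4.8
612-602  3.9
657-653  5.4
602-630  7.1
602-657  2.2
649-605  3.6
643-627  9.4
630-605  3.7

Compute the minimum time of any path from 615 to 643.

8.1 s

Candidate routes:
615 - 612 - 605 - 653 - 643: 0.6+5.1+0.8+2.1 = 8.6
615 - 602 - 653 - 643: 0.9+5.1+2.1 = 8.1
The minimum is 8.1 s via 615 - 602 - 653 - 643.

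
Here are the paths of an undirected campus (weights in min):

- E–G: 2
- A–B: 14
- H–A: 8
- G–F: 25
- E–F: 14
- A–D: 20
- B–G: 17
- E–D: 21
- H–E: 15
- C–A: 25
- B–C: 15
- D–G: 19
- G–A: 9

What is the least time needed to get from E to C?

Candidate routes:
E - G - A - B - C: 2+9+14+15 = 40
E - G - A - C: 2+9+25 = 36
E - H - A - C: 15+8+25 = 48
E - G - B - C: 2+17+15 = 34
Cheapest is E - G - B - C at 34 min.

34 min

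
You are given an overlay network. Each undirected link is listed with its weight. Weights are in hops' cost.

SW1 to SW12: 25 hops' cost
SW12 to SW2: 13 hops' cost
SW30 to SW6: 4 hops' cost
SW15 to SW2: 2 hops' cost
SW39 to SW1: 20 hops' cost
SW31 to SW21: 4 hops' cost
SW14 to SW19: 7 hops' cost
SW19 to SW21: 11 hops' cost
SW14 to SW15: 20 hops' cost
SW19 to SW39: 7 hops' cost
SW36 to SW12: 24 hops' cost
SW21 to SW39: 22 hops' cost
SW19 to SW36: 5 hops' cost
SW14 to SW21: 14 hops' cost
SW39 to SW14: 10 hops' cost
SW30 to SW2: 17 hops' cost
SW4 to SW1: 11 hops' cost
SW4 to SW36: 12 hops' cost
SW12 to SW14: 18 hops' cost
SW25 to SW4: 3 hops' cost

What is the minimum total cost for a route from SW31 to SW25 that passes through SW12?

75 hops' cost

Best SW31 to SW12: SW31–SW21–SW14–SW12 costing 36
Best SW12 to SW25: SW12–SW36–SW4–SW25 costing 39
Total via SW12: 36 + 39 = 75 hops' cost.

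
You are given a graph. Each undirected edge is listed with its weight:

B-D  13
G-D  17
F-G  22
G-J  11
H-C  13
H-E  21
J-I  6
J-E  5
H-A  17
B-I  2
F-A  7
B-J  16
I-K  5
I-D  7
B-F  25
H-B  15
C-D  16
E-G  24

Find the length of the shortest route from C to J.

29

Running Dijkstra from C:
C: 0
H: 13  (via C)
D: 16  (via C)
I: 23  (via D)
B: 25  (via I)
K: 28  (via I)
J: 29  (via I)
Shortest route: C–D–I–J = 29.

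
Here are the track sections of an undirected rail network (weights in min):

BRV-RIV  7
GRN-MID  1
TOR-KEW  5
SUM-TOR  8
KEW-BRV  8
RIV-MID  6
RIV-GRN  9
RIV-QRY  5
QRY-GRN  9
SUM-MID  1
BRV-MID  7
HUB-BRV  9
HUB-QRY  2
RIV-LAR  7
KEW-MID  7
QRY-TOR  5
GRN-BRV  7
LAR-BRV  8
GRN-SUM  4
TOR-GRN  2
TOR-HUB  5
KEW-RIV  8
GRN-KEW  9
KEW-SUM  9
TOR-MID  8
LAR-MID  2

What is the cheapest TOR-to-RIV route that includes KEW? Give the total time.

13 min

Shortest TOR→KEW: TOR–KEW = 5
Best KEW to RIV: KEW–RIV costing 8
Total via KEW: 5 + 8 = 13 min.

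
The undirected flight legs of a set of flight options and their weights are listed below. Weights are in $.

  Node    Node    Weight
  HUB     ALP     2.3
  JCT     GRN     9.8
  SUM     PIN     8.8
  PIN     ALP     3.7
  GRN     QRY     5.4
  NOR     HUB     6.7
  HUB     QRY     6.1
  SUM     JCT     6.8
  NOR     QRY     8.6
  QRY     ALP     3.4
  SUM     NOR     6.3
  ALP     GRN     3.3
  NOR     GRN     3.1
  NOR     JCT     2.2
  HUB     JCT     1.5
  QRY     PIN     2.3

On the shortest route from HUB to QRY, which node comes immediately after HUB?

ALP

Compare a few routes:
HUB–ALP–QRY: 2.3+3.4 = 5.7
HUB–ALP–PIN–QRY: 2.3+3.7+2.3 = 8.3
HUB–ALP–GRN–QRY: 2.3+3.3+5.4 = 11
HUB–QRY: 6.1 = 6.1
Cheapest is HUB–ALP–QRY at $5.7.
So from HUB the first move is to ALP.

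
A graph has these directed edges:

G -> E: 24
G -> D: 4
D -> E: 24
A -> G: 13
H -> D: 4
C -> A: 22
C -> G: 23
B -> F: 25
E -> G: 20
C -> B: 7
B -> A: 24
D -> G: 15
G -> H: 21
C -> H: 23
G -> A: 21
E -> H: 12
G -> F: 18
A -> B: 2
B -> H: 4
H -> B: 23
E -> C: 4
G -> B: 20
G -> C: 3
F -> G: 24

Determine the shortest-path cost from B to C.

Settle nodes by increasing distance from B:
B: 0
H: 4  (via B)
D: 8  (via H)
G: 23  (via D)
A: 24  (via B)
F: 25  (via B)
C: 26  (via G)
Shortest route: B–H–D–G–C = 26.

26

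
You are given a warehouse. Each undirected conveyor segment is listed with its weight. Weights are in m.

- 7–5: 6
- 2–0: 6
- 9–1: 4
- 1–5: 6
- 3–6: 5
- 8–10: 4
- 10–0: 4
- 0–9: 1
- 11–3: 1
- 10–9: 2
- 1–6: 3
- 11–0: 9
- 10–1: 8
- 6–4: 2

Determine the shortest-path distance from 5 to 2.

17 m

Candidate routes:
5 → 1 → 10 → 9 → 0 → 2: 6+8+2+1+6 = 23
5 → 1 → 9 → 10 → 0 → 2: 6+4+2+4+6 = 22
5 → 1 → 9 → 0 → 2: 6+4+1+6 = 17
5 → 1 → 10 → 0 → 2: 6+8+4+6 = 24
Cheapest is 5 → 1 → 9 → 0 → 2 at 17 m.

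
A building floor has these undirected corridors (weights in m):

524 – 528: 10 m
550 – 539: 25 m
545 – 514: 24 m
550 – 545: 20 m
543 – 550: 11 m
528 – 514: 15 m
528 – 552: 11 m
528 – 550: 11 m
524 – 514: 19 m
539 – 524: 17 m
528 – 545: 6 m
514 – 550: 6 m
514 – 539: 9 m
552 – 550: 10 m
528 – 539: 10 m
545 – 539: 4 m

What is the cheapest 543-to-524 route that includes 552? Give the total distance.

Shortest 543→552: 543–550–552 = 21
Best 552 to 524: 552–528–524 costing 21
Total via 552: 21 + 21 = 42 m.

42 m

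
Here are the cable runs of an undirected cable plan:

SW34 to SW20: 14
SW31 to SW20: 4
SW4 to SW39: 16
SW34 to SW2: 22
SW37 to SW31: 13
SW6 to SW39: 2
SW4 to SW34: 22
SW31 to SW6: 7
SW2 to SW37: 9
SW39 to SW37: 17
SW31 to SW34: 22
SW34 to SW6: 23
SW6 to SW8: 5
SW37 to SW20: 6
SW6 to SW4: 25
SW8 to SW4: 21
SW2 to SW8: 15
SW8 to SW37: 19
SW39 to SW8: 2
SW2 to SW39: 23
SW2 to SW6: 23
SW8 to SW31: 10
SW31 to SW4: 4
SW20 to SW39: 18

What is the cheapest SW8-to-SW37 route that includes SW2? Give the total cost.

24

Shortest SW8→SW2: SW8–SW2 = 15
Shortest SW2→SW37: SW2–SW37 = 9
Total via SW2: 15 + 9 = 24.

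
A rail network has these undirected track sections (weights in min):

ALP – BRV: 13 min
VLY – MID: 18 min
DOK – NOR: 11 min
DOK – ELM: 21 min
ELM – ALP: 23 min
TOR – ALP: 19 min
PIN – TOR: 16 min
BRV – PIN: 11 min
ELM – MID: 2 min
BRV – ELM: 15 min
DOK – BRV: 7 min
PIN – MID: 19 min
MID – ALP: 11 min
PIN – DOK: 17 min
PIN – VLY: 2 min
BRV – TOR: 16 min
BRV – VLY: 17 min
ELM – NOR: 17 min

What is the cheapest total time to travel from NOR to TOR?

34 min

Candidate routes:
NOR - DOK - PIN - TOR: 11+17+16 = 44
NOR - DOK - BRV - TOR: 11+7+16 = 34
NOR - ELM - BRV - TOR: 17+15+16 = 48
NOR - DOK - BRV - PIN - TOR: 11+7+11+16 = 45
The minimum is 34 min via NOR - DOK - BRV - TOR.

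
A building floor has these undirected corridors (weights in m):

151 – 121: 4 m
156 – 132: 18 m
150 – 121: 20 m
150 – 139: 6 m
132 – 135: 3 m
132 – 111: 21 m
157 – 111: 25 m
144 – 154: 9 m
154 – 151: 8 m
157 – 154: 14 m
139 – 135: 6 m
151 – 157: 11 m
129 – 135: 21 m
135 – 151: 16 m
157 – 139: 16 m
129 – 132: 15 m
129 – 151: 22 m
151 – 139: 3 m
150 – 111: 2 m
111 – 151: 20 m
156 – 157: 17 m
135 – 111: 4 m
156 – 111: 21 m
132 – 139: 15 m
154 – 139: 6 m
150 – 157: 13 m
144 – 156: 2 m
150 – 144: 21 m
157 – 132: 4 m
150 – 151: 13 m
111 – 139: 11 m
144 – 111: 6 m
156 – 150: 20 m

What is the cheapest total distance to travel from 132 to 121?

Compare a few routes:
132–139–151–121: 15+3+4 = 22
132–157–151–121: 4+11+4 = 19
132–135–139–151–121: 3+6+3+4 = 16
Cheapest is 132–135–139–151–121 at 16 m.

16 m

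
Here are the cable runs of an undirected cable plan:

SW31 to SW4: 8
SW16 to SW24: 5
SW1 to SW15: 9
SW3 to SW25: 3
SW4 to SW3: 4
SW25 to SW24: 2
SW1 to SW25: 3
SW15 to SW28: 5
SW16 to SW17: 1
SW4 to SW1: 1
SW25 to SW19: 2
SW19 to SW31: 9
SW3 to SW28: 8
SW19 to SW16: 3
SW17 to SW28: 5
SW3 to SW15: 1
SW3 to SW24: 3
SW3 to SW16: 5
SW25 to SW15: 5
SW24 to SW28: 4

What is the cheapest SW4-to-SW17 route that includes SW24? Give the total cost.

12

Best SW4 to SW24: SW4–SW1–SW25–SW24 costing 6
Shortest SW24→SW17: SW24–SW16–SW17 = 6
Total via SW24: 6 + 6 = 12.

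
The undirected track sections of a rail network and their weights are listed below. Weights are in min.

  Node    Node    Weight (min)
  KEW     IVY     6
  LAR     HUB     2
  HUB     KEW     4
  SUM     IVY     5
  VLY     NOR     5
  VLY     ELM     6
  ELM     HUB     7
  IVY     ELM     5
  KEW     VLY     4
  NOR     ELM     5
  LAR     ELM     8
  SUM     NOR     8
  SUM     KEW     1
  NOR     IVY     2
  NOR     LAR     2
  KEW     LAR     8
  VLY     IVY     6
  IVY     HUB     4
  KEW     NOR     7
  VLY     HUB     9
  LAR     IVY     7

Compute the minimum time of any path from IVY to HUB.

Shortest distances from IVY:
IVY: 0
NOR: 2  (via IVY)
HUB: 4  (via IVY)
Shortest route: IVY–HUB = 4 min.

4 min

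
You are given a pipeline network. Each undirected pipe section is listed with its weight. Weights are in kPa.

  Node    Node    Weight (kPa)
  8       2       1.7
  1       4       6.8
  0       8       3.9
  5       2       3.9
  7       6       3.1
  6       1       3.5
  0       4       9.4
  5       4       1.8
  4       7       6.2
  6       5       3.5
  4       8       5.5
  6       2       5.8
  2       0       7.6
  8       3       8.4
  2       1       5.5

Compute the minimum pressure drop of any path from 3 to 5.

14 kPa

Settle nodes by increasing distance from 3:
3: 0
8: 8.4  (via 3)
2: 10.1  (via 8)
0: 12.3  (via 8)
4: 13.9  (via 8)
5: 14  (via 2)
Shortest route: 3 → 8 → 2 → 5 = 14 kPa.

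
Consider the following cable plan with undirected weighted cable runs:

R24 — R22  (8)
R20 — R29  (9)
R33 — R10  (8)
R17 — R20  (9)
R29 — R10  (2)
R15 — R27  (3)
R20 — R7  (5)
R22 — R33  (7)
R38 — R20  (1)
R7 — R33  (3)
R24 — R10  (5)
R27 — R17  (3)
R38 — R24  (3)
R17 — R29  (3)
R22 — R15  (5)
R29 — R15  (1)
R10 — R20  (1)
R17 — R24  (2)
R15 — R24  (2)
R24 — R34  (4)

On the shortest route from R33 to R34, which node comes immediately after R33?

Candidate routes:
R33 - R7 - R20 - R38 - R24 - R34: 3+5+1+3+4 = 16
R33 - R10 - R20 - R38 - R24 - R34: 8+1+1+3+4 = 17
R33 - R10 - R29 - R15 - R24 - R34: 8+2+1+2+4 = 17
The minimum is 16 via R33 - R7 - R20 - R38 - R24 - R34.
So from R33 the first move is to R7.

R7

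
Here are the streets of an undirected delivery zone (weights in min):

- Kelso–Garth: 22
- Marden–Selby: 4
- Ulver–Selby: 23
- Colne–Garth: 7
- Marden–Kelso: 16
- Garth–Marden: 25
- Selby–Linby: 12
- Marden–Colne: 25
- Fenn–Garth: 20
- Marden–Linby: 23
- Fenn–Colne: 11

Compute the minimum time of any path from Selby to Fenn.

Enumerating some paths:
Selby - Marden - Garth - Colne - Fenn: 4+25+7+11 = 47
Selby - Marden - Colne - Fenn: 4+25+11 = 40
Selby - Marden - Garth - Fenn: 4+25+20 = 49
Selby - Marden - Colne - Garth - Fenn: 4+25+7+20 = 56
Cheapest is Selby - Marden - Colne - Fenn at 40 min.

40 min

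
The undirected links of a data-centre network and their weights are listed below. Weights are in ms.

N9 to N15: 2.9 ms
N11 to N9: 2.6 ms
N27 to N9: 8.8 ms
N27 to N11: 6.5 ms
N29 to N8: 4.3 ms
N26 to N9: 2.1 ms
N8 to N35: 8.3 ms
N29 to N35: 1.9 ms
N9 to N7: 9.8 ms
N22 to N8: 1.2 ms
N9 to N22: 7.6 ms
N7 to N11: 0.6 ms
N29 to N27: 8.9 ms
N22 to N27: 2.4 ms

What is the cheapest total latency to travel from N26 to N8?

10.9 ms

Shortest distances from N26:
N26: 0
N9: 2.1  (via N26)
N11: 4.7  (via N9)
N15: 5  (via N9)
N7: 5.3  (via N11)
N22: 9.7  (via N9)
N8: 10.9  (via N22)
Shortest route: N26–N9–N22–N8 = 10.9 ms.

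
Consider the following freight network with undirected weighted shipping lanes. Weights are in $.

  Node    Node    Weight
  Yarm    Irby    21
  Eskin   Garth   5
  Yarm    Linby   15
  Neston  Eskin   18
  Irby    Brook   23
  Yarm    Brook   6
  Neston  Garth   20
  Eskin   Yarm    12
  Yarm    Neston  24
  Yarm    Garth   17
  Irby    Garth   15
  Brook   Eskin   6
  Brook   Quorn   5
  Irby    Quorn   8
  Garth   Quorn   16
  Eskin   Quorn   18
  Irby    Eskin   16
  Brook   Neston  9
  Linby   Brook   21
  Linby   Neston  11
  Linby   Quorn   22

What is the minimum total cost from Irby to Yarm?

$19

Shortest distances from Irby:
Irby: 0
Quorn: 8  (via Irby)
Brook: 13  (via Quorn)
Garth: 15  (via Irby)
Eskin: 16  (via Irby)
Yarm: 19  (via Brook)
Shortest route: Irby–Quorn–Brook–Yarm = $19.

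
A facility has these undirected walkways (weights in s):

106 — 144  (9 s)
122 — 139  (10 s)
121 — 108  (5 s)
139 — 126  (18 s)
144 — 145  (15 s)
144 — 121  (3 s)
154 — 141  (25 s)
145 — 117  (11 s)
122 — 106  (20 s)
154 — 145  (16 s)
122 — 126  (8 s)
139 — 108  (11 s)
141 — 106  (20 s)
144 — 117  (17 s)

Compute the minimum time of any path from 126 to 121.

34 s

Compare a few routes:
126–139–108–121: 18+11+5 = 34
126–122–106–144–121: 8+20+9+3 = 40
126–139–122–106–144–121: 18+10+20+9+3 = 60
The minimum is 34 s via 126–139–108–121.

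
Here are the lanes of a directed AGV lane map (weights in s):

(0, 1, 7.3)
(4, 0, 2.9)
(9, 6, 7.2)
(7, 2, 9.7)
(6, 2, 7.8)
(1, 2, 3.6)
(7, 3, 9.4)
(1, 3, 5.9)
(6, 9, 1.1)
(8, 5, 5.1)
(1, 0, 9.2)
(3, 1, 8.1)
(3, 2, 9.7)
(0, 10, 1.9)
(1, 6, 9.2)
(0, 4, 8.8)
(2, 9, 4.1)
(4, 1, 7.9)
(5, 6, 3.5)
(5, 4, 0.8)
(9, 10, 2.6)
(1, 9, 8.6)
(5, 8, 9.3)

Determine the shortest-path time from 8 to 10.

Running Dijkstra from 8:
8: 0
5: 5.1  (via 8)
4: 5.9  (via 5)
6: 8.6  (via 5)
0: 8.8  (via 4)
9: 9.7  (via 6)
10: 10.7  (via 0)
Shortest route: 8 → 5 → 4 → 0 → 10 = 10.7 s.

10.7 s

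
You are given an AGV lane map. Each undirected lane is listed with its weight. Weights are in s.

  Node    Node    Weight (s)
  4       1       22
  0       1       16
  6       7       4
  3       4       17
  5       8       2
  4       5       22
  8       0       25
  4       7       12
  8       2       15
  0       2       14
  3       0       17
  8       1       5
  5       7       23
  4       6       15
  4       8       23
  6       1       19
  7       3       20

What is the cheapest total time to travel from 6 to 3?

Compare a few routes:
6 - 4 - 3: 15+17 = 32
6 - 7 - 3: 4+20 = 24
The minimum is 24 s via 6 - 7 - 3.

24 s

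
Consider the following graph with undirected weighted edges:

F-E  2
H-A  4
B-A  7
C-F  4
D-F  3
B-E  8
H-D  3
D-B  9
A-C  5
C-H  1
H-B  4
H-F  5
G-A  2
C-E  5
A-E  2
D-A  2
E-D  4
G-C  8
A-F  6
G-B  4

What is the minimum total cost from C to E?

5

Settle nodes by increasing distance from C:
C: 0
H: 1  (via C)
D: 4  (via H)
F: 4  (via C)
A: 5  (via C)
B: 5  (via H)
E: 5  (via C)
Shortest route: C–E = 5.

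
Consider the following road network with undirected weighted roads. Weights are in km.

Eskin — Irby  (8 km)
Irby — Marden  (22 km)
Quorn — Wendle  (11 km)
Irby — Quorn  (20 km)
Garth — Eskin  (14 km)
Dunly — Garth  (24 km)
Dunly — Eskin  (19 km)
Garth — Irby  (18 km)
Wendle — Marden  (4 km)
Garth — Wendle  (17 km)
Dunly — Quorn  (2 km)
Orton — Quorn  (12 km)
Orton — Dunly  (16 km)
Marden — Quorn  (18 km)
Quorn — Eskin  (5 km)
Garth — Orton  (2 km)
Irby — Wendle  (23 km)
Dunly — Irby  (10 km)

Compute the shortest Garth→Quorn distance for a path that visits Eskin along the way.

19 km

Shortest Garth→Eskin: Garth–Eskin = 14
Best Eskin to Quorn: Eskin–Quorn costing 5
Total via Eskin: 14 + 5 = 19 km.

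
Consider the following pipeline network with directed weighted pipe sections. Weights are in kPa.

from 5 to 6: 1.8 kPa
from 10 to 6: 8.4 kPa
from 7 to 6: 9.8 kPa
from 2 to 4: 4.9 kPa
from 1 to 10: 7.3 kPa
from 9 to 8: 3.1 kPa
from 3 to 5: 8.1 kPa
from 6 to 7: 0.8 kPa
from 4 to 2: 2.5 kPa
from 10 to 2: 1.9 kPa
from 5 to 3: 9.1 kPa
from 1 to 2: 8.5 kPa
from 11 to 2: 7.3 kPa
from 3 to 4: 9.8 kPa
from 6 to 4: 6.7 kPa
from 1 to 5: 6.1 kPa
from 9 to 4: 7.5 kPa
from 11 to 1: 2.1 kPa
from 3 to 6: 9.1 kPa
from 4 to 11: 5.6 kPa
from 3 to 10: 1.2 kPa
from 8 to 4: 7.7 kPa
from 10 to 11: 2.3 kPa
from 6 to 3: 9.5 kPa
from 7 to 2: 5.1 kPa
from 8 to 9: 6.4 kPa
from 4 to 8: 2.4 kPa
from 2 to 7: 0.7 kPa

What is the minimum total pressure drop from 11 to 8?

Candidate routes:
11–1–2–4–8: 2.1+8.5+4.9+2.4 = 17.9
11–2–4–8: 7.3+4.9+2.4 = 14.6
Cheapest is 11–2–4–8 at 14.6 kPa.

14.6 kPa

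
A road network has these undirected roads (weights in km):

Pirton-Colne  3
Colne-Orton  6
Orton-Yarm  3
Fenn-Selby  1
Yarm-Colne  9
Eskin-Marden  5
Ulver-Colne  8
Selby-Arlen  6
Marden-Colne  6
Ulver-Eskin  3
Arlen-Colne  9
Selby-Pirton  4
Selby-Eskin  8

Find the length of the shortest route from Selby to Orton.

Compare a few routes:
Selby - Arlen - Colne - Orton: 6+9+6 = 21
Selby - Pirton - Colne - Orton: 4+3+6 = 13
Selby - Pirton - Colne - Yarm - Orton: 4+3+9+3 = 19
Cheapest is Selby - Pirton - Colne - Orton at 13 km.

13 km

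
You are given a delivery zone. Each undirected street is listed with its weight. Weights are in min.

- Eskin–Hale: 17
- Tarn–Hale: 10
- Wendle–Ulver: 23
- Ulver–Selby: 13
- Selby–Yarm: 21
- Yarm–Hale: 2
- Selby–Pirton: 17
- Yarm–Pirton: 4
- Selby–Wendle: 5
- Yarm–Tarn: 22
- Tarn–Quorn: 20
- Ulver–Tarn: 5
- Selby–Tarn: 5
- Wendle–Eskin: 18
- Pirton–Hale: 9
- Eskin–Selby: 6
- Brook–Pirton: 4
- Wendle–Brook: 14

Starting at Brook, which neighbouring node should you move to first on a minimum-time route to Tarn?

Pirton

Enumerating some paths:
Brook–Pirton–Hale–Tarn: 4+9+10 = 23
Brook–Pirton–Yarm–Hale–Tarn: 4+4+2+10 = 20
Brook–Wendle–Selby–Tarn: 14+5+5 = 24
Cheapest is Brook–Pirton–Yarm–Hale–Tarn at 20 min.
So from Brook the first move is to Pirton.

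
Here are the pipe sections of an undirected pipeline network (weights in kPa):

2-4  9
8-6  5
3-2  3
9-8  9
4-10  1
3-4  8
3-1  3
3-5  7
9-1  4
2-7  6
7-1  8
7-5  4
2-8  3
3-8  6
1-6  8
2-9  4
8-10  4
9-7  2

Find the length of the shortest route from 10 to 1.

Candidate routes:
10–4–3–1: 1+8+3 = 12
10–8–3–1: 4+6+3 = 13
The minimum is 12 kPa via 10–4–3–1.

12 kPa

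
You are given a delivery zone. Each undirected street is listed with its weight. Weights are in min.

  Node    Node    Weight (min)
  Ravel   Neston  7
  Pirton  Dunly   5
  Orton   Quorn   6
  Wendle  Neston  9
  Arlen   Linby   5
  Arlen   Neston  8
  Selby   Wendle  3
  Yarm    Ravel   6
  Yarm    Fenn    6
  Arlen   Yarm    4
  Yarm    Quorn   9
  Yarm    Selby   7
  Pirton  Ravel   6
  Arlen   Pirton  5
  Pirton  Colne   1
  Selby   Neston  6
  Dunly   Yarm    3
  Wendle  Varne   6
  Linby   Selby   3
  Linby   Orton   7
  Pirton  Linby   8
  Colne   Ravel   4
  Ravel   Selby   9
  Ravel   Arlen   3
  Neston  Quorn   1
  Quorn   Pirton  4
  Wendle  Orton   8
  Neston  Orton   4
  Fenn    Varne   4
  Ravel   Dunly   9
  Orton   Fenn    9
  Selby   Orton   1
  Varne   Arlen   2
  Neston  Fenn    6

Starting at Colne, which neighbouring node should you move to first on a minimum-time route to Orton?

Pirton

Candidate routes:
Colne - Pirton - Quorn - Orton: 1+4+6 = 11
Colne - Pirton - Quorn - Neston - Orton: 1+4+1+4 = 10
Colne - Pirton - Linby - Selby - Orton: 1+8+3+1 = 13
Colne - Pirton - Quorn - Neston - Selby - Orton: 1+4+1+6+1 = 13
Cheapest is Colne - Pirton - Quorn - Neston - Orton at 10 min.
So from Colne the first move is to Pirton.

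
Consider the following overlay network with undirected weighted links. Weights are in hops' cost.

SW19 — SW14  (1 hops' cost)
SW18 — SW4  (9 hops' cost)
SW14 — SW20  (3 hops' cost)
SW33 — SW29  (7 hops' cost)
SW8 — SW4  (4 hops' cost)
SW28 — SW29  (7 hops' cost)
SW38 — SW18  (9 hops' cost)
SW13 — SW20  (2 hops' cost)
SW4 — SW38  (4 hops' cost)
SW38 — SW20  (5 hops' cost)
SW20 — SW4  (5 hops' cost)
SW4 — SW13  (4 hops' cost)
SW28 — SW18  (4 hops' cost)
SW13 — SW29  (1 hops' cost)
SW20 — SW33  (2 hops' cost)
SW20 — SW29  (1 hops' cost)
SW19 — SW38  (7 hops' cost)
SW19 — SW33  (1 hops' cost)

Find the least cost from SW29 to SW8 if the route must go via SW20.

Shortest SW29→SW20: SW29 → SW20 = 1
Best SW20 to SW8: SW20 → SW4 → SW8 costing 9
Total via SW20: 1 + 9 = 10 hops' cost.

10 hops' cost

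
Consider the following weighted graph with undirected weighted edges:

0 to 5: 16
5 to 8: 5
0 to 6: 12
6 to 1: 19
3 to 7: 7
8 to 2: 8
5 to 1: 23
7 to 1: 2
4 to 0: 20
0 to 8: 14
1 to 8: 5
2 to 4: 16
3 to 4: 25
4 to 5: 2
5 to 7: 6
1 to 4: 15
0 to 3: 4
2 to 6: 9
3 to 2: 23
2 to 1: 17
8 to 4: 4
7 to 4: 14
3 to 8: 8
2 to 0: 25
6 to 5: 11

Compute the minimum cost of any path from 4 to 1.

9

Compare a few routes:
4–8–1: 4+5 = 9
4–5–7–1: 2+6+2 = 10
The minimum is 9 via 4–8–1.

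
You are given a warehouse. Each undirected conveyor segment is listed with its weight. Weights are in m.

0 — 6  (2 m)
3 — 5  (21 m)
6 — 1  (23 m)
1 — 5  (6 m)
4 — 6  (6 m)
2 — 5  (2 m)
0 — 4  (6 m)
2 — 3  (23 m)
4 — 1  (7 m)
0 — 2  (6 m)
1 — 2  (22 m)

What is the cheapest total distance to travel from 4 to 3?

Candidate routes:
4–1–5–3: 7+6+21 = 34
4–0–2–5–3: 6+6+2+21 = 35
4–0–2–3: 6+6+23 = 35
The minimum is 34 m via 4–1–5–3.

34 m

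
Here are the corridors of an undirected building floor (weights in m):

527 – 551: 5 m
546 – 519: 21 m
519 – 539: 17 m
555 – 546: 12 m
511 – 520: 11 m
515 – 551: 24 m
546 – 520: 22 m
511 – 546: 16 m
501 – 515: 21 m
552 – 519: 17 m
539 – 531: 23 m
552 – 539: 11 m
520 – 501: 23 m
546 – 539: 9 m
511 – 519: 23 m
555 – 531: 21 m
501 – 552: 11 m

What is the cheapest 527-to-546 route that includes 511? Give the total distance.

Shortest 527→511: 527–551–515–501–520–511 = 84
Shortest 511→546: 511–546 = 16
Total via 511: 84 + 16 = 100 m.

100 m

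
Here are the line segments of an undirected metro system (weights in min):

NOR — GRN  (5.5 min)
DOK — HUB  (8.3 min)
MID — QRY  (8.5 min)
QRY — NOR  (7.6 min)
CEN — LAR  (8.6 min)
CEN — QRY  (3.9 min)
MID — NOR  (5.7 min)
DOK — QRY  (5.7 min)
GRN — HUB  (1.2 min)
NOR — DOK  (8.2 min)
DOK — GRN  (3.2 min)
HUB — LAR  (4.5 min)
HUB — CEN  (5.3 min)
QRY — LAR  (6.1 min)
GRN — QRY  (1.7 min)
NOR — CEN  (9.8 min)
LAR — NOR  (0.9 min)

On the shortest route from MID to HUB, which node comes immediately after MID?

Candidate routes:
MID–QRY–GRN–HUB: 8.5+1.7+1.2 = 11.4
MID–NOR–LAR–HUB: 5.7+0.9+4.5 = 11.1
Cheapest is MID–NOR–LAR–HUB at 11.1 min.
So from MID the first move is to NOR.

NOR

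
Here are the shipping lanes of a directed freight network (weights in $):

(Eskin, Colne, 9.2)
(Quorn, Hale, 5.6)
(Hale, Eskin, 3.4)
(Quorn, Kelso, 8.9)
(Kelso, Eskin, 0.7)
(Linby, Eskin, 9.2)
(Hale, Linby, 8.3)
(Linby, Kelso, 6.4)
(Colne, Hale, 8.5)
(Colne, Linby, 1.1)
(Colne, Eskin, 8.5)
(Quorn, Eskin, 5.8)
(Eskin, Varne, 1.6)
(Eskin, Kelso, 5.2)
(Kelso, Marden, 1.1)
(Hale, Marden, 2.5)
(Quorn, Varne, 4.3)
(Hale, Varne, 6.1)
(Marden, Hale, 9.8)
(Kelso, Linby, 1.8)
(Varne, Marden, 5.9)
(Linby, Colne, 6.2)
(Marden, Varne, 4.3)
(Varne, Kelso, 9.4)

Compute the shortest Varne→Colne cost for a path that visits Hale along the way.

Best Varne to Hale: Varne → Marden → Hale costing 15.7
Best Hale to Colne: Hale → Eskin → Colne costing 12.6
Total via Hale: 15.7 + 12.6 = $28.3.

$28.3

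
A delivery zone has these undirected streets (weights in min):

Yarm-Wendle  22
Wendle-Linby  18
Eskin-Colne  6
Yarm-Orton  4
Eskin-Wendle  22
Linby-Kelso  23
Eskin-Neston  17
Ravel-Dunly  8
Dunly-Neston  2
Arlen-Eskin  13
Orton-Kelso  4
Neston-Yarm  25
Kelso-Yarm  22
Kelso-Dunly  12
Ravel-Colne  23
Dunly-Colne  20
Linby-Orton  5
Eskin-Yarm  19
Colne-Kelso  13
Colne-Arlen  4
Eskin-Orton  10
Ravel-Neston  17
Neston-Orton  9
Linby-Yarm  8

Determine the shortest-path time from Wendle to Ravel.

Compare a few routes:
Wendle → Linby → Orton → Kelso → Dunly → Ravel: 18+5+4+12+8 = 47
Wendle → Linby → Orton → Neston → Dunly → Ravel: 18+5+9+2+8 = 42
Wendle → Yarm → Orton → Neston → Dunly → Ravel: 22+4+9+2+8 = 45
Cheapest is Wendle → Linby → Orton → Neston → Dunly → Ravel at 42 min.

42 min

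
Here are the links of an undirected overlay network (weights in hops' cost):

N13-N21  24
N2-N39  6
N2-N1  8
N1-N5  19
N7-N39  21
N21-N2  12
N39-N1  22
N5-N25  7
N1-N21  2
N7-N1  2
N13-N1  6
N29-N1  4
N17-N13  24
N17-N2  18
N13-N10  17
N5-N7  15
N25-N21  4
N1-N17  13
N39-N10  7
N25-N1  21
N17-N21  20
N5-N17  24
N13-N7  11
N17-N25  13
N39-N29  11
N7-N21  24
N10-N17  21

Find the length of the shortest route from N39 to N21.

Candidate routes:
N39 → N29 → N1 → N21: 11+4+2 = 17
N39 → N2 → N1 → N21: 6+8+2 = 16
Cheapest is N39 → N2 → N1 → N21 at 16 hops' cost.

16 hops' cost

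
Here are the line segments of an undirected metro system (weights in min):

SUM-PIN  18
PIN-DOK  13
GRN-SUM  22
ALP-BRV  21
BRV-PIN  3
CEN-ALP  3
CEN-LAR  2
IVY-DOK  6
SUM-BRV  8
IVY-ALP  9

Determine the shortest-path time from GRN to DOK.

Settle nodes by increasing distance from GRN:
GRN: 0
SUM: 22  (via GRN)
BRV: 30  (via SUM)
PIN: 33  (via BRV)
DOK: 46  (via PIN)
Shortest route: GRN–SUM–BRV–PIN–DOK = 46 min.

46 min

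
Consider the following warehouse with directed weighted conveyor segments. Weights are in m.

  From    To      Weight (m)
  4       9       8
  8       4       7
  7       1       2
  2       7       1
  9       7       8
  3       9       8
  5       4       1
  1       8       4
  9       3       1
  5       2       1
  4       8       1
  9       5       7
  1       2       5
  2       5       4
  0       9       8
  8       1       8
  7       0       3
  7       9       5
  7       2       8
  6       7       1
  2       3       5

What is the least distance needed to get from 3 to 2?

Shortest distances from 3:
3: 0
9: 8  (via 3)
5: 15  (via 9)
2: 16  (via 5)
Shortest route: 3 → 9 → 5 → 2 = 16 m.

16 m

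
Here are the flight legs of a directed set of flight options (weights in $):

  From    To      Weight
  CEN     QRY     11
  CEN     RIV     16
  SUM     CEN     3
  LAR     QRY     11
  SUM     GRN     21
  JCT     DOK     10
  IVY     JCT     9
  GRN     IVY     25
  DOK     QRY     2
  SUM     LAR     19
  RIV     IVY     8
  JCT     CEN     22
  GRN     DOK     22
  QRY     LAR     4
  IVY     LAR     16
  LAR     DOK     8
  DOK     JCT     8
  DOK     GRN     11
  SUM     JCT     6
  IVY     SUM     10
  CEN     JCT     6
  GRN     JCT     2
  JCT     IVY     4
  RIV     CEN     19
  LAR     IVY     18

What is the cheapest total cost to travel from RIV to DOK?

Shortest distances from RIV:
RIV: 0
IVY: 8  (via RIV)
JCT: 17  (via IVY)
SUM: 18  (via IVY)
CEN: 19  (via RIV)
LAR: 24  (via IVY)
DOK: 27  (via JCT)
Shortest route: RIV–IVY–JCT–DOK = $27.

$27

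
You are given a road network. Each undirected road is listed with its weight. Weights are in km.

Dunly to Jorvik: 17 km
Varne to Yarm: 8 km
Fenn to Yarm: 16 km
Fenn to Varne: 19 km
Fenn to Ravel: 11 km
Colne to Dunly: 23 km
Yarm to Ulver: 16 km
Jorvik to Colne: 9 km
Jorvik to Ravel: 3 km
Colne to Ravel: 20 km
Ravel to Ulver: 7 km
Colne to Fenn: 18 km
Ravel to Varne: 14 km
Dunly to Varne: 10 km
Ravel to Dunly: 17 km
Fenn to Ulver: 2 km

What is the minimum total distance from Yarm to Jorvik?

Candidate routes:
Yarm–Ulver–Ravel–Jorvik: 16+7+3 = 26
Yarm–Varne–Ravel–Jorvik: 8+14+3 = 25
The minimum is 25 km via Yarm–Varne–Ravel–Jorvik.

25 km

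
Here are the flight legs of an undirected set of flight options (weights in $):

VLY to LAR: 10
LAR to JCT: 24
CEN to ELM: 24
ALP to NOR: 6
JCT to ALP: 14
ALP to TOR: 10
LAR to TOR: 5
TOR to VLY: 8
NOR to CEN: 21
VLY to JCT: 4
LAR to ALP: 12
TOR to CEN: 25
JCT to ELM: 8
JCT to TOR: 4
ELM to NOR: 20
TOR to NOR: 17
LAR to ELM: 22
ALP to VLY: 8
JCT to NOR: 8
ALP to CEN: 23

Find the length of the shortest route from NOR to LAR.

Running Dijkstra from NOR:
NOR: 0
ALP: 6  (via NOR)
JCT: 8  (via NOR)
VLY: 12  (via JCT)
TOR: 12  (via JCT)
ELM: 16  (via JCT)
LAR: 17  (via TOR)
Shortest route: NOR–JCT–TOR–LAR = $17.

$17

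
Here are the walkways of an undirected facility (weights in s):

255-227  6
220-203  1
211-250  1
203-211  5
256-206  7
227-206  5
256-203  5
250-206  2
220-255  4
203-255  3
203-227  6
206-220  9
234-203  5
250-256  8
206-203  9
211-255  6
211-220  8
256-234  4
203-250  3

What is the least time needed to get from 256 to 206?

7 s

Running Dijkstra from 256:
256: 0
234: 4  (via 256)
203: 5  (via 256)
220: 6  (via 203)
206: 7  (via 256)
Shortest route: 256 → 206 = 7 s.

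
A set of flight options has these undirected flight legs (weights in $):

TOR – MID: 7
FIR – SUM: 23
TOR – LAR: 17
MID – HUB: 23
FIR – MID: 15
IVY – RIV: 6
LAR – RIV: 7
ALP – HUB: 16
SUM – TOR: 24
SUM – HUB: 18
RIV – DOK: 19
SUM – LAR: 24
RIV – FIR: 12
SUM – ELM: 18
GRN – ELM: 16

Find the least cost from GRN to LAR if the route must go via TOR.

Shortest GRN→TOR: GRN → ELM → SUM → TOR = 58
Best TOR to LAR: TOR → LAR costing 17
Total via TOR: 58 + 17 = $75.

$75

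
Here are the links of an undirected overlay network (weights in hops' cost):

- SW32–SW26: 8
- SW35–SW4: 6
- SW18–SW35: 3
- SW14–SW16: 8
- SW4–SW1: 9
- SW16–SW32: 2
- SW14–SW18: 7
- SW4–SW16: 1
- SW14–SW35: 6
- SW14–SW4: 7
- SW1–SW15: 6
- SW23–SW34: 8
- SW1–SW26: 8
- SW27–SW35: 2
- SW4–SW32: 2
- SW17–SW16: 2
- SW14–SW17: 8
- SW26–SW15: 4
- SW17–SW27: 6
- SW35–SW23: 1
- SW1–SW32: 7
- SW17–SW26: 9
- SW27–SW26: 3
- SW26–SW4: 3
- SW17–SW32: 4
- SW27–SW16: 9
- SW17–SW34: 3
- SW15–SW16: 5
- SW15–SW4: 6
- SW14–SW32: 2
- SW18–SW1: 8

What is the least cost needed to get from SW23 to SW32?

9 hops' cost

Settle nodes by increasing distance from SW23:
SW23: 0
SW35: 1  (via SW23)
SW27: 3  (via SW35)
SW18: 4  (via SW35)
SW26: 6  (via SW27)
SW4: 7  (via SW35)
SW14: 7  (via SW35)
SW16: 8  (via SW4)
SW34: 8  (via SW23)
SW17: 9  (via SW27)
SW32: 9  (via SW4)
Shortest route: SW23–SW35–SW4–SW32 = 9 hops' cost.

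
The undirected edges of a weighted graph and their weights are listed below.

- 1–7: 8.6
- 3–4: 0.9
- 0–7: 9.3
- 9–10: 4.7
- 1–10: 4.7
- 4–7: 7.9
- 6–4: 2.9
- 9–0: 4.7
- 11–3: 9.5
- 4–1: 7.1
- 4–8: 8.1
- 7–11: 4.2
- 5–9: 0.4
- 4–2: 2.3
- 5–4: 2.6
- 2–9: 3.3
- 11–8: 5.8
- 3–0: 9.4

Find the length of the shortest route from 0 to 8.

Running Dijkstra from 0:
0: 0
9: 4.7  (via 0)
5: 5.1  (via 9)
4: 7.7  (via 5)
2: 8  (via 9)
3: 8.6  (via 4)
7: 9.3  (via 0)
10: 9.4  (via 9)
6: 10.6  (via 4)
11: 13.5  (via 7)
1: 14.1  (via 10)
8: 15.8  (via 4)
Shortest route: 0–9–5–4–8 = 15.8.

15.8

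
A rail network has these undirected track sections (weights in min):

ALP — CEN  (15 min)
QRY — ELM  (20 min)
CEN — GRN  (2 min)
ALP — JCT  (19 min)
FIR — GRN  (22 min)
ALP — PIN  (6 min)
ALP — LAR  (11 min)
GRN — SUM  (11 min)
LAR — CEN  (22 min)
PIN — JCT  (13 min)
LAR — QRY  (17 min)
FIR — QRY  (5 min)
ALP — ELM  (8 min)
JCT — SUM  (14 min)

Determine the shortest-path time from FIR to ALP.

33 min

Candidate routes:
FIR → GRN → CEN → LAR → ALP: 22+2+22+11 = 57
FIR → QRY → LAR → ALP: 5+17+11 = 33
FIR → QRY → LAR → CEN → ALP: 5+17+22+15 = 59
FIR → GRN → CEN → ALP: 22+2+15 = 39
Cheapest is FIR → QRY → LAR → ALP at 33 min.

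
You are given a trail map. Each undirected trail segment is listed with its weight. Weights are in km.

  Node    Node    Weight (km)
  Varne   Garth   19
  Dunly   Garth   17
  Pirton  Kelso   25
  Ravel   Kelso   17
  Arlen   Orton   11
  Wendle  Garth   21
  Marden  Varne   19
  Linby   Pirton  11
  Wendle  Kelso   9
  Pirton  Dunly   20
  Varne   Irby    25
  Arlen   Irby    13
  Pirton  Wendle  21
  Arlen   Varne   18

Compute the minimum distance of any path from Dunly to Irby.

Enumerating some paths:
Dunly–Garth–Varne–Irby: 17+19+25 = 61
Dunly–Garth–Varne–Arlen–Irby: 17+19+18+13 = 67
Cheapest is Dunly–Garth–Varne–Irby at 61 km.

61 km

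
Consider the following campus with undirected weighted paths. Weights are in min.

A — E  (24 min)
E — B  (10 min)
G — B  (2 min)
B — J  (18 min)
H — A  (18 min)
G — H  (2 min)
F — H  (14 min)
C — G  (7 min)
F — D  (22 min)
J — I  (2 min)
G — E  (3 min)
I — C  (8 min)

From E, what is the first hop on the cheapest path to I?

G

Compare a few routes:
E - G - C - I: 3+7+8 = 18
E - G - B - J - I: 3+2+18+2 = 25
Cheapest is E - G - C - I at 18 min.
So from E the first move is to G.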